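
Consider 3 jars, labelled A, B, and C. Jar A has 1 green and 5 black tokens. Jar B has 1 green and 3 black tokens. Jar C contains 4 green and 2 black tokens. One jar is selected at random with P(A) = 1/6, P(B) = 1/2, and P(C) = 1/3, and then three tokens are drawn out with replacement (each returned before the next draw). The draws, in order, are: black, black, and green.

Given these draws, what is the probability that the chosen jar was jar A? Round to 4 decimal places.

For each hypothesis, P(data | H) works out to: P(data | jar A) = (5/6)(5/6)(1/6) = 0.11574; P(data | jar B) = (3/4)(3/4)(1/4) = 0.14062; P(data | jar C) = (2/6)(2/6)(4/6) = 0.074074.
The prior-weighted likelihoods are 1/6 · 0.11574 = 0.01929, 1/2 · 0.14062 = 0.070312, 1/3 · 0.074074 = 0.024691; these sum to 0.11429.
So P(jar A | data) = (0.01929) / (0.11429) = 0.16878.

0.1688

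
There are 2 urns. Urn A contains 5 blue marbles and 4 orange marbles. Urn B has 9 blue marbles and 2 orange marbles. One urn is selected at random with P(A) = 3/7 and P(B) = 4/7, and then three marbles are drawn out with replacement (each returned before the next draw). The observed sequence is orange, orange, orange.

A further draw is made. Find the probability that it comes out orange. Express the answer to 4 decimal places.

0.4225

Under each hypothesis, the probability of the observed sequence is: P(data | urn A) = (4/9)(4/9)(4/9) = 0.087791; P(data | urn B) = (2/11)(2/11)(2/11) = 0.0060105.
Multiplying each by its prior: 3/7 · 0.087791 = 0.037625, 4/7 · 0.0060105 = 0.0034346; summing to 0.04106.
Normalising, the posterior is P(urn A | data) = 0.91635, P(urn B | data) = 0.083649.
Averaging over the posterior, P(orange next | data) = (4/9)(0.91635) + (2/11)(0.083649) = 0.42248.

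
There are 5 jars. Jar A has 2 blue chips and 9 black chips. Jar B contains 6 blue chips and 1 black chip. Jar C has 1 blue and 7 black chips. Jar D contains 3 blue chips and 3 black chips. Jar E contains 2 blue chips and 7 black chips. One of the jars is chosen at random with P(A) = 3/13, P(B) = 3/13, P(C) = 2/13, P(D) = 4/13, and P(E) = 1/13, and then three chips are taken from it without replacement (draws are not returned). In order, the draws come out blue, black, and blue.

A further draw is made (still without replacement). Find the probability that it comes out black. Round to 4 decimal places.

The likelihood of the observed sequence under each hypothesis: P(data | jar A) = (2/11)(9/10)(1/9) = 0.018182; P(data | jar B) = (6/7)(1/6)(5/5) = 0.14286; P(data | jar C) = (1/8)(7/7)(0/6) = 0; P(data | jar D) = (3/6)(3/5)(2/4) = 0.15; P(data | jar E) = (2/9)(7/8)(1/7) = 0.027778.
The prior-weighted likelihoods are 3/13 · 0.018182 = 0.0041958, 3/13 · 0.14286 = 0.032967, 2/13 · 0 = 0, 4/13 · 0.15 = 0.046154, 1/13 · 0.027778 = 0.0021368; with total 0.085453.
The posterior is then P(jar A | data) = 0.0491, P(jar B | data) = 0.38579, P(jar C | data) = 0, P(jar D | data) = 0.54011, P(jar E | data) = 0.025005.
Averaging over the posterior, P(black next | data) = (1)(0.0491) + (0)(0.38579) + (2/3)(0.54011) + (1)(0.025005) = 0.43418.

0.4342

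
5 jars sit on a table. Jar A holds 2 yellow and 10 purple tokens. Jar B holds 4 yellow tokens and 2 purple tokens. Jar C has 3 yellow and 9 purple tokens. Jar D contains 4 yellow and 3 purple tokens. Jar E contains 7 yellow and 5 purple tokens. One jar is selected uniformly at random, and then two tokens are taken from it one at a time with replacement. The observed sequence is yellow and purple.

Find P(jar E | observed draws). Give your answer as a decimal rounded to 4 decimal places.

Compute the likelihood of the observed sequence for each case: P(data | jar A) = (2/12)(10/12) = 0.13889; P(data | jar B) = (4/6)(2/6) = 0.22222; P(data | jar C) = (3/12)(9/12) = 0.1875; P(data | jar D) = (4/7)(3/7) = 0.2449; P(data | jar E) = (7/12)(5/12) = 0.24306.
Weighting by the prior gives 1/5 · 0.13889 = 0.027778, 1/5 · 0.22222 = 0.044444, 1/5 · 0.1875 = 0.0375, 1/5 · 0.2449 = 0.04898, 1/5 · 0.24306 = 0.048611; these sum to 0.20731.
Therefore the posterior P(jar E | data) = (0.048611) / (0.20731) = 0.23448.

0.2345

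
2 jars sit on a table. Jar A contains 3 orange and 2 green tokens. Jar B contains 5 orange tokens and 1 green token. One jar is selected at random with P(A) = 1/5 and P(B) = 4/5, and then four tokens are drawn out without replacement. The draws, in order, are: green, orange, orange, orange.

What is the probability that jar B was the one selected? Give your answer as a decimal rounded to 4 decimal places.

0.8696

Compute the likelihood of the observed sequence for each case: P(data | jar A) = (2/5)(3/4)(2/3)(1/2) = 1/10; P(data | jar B) = (1/6)(5/5)(4/4)(3/3) = 1/6.
The prior-weighted likelihoods are 1/5 · 1/10 = 1/50, 4/5 · 1/6 = 2/15; summing to 23/150.
Hence P(jar B | data) = (2/15) / (23/150) = 20/23.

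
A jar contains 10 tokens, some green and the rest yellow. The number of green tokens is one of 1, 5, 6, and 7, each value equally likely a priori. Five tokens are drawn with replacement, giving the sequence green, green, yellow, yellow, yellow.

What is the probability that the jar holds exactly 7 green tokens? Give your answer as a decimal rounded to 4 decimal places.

The likelihood of the observed sequence under each hypothesis: P(data | r = 1) = (1/10)(1/10)(9/10)(9/10)(9/10) = 0.00729; P(data | r = 5) = (5/10)(5/10)(5/10)(5/10)(5/10) = 0.03125; P(data | r = 6) = (6/10)(6/10)(4/10)(4/10)(4/10) = 0.02304; P(data | r = 7) = (7/10)(7/10)(3/10)(3/10)(3/10) = 0.01323.
Multiplying each by its prior: 1/4 · 0.00729 = 0.0018225, 1/4 · 0.03125 = 0.0078125, 1/4 · 0.02304 = 0.00576, 1/4 · 0.01323 = 0.0033075; these sum to 0.018703.
By Bayes' rule, P(r = 7 | data) = (0.0033075) / (0.018703) = 0.17685.

0.1768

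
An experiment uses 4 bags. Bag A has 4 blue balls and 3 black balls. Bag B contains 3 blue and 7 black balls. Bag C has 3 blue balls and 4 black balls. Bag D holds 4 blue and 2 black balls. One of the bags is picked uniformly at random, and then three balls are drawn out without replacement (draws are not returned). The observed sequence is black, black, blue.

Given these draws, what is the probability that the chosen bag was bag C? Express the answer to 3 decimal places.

0.325

For each hypothesis, P(data | H) works out to: P(data | bag A) = (3/7)(2/6)(4/5) = 0.11429; P(data | bag B) = (7/10)(6/9)(3/8) = 0.175; P(data | bag C) = (4/7)(3/6)(3/5) = 0.17143; P(data | bag D) = (2/6)(1/5)(4/4) = 0.066667.
Multiplying each by its prior: 1/4 · 0.11429 = 0.028571, 1/4 · 0.175 = 0.04375, 1/4 · 0.17143 = 0.042857, 1/4 · 0.066667 = 0.016667; with total 0.13185.
So P(bag C | data) = (0.042857) / (0.13185) = 0.32506.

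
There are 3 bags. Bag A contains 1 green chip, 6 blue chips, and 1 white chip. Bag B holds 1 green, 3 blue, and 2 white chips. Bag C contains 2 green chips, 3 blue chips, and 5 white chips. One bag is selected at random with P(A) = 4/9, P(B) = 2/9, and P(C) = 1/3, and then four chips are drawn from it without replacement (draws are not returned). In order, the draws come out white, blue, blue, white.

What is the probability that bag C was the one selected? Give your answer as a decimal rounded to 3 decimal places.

Compute the likelihood of the observed sequence for each case: P(data | bag A) = (1/8)(6/7)(5/6)(0/5) = 0; P(data | bag B) = (2/6)(3/5)(2/4)(1/3) = 0.033333; P(data | bag C) = (5/10)(3/9)(2/8)(4/7) = 0.02381.
Weighting by the prior gives 4/9 · 0 = 0, 2/9 · 0.033333 = 0.0074074, 1/3 · 0.02381 = 0.0079365; these sum to 0.015344.
By Bayes' rule, P(bag C | data) = (0.0079365) / (0.015344) = 0.51724.

0.517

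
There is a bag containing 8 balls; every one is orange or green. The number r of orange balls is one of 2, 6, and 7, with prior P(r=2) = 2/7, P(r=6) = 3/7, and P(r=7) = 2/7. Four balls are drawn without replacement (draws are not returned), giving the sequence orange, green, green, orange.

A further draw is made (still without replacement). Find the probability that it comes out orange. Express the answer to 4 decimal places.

0.6000

For each hypothesis, P(data | H) works out to: P(data | r = 2) = (2/8)(6/7)(5/6)(1/5) = 1/28; P(data | r = 6) = (6/8)(2/7)(1/6)(5/5) = 1/28; P(data | r = 7) = (7/8)(1/7)(0/6) = 0.
Weighting by the prior gives 2/7 · 1/28 = 1/98, 3/7 · 1/28 = 3/196, 2/7 · 0 = 0; with total 5/196.
The posterior is then P(r = 2 | data) = 2/5, P(r = 6 | data) = 3/5, P(r = 7 | data) = 0.
Averaging over the posterior, P(orange next | data) = (0)(2/5) + (1)(3/5) = 3/5.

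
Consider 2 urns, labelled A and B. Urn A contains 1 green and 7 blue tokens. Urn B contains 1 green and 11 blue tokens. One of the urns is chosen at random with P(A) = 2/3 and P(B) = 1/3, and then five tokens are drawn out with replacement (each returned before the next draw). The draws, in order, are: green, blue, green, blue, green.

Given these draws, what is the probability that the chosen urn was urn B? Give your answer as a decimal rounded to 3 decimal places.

0.140

The likelihood of the observed sequence under each hypothesis: P(data | urn A) = (1/8)(7/8)(1/8)(7/8)(1/8) = 0.0014954; P(data | urn B) = (1/12)(11/12)(1/12)(11/12)(1/12) = 0.00048627.
Multiplying each by its prior: 2/3 · 0.0014954 = 0.00099691, 1/3 · 0.00048627 = 0.00016209; these sum to 0.001159.
By Bayes' rule, P(urn B | data) = (0.00016209) / (0.001159) = 0.13985.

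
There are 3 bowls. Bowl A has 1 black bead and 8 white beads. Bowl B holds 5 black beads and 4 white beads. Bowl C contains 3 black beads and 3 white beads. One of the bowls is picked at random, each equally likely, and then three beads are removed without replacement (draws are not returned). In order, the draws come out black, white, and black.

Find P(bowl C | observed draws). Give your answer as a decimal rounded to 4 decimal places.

0.4859

Compute the likelihood of the observed sequence for each case: P(data | bowl A) = (1/9)(8/8)(0/7) = 0; P(data | bowl B) = (5/9)(4/8)(4/7) = 0.15873; P(data | bowl C) = (3/6)(3/5)(2/4) = 0.15.
Weighting by the prior gives 1/3 · 0 = 0, 1/3 · 0.15873 = 0.05291, 1/3 · 0.15 = 0.05; with total 0.10291.
Therefore the posterior P(bowl C | data) = (0.05) / (0.10291) = 0.48586.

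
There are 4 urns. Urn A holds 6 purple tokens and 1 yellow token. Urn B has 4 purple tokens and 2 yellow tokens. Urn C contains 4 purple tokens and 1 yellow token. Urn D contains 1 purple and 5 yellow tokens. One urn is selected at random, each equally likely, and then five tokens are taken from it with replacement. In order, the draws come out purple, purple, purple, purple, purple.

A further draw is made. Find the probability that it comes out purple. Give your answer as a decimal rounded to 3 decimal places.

0.810

Compute the likelihood of the observed sequence for each case: P(data | urn A) = (6/7)(6/7)(6/7)(6/7)(6/7) = 0.46266; P(data | urn B) = (4/6)(4/6)(4/6)(4/6)(4/6) = 0.13169; P(data | urn C) = (4/5)(4/5)(4/5)(4/5)(4/5) = 0.32768; P(data | urn D) = (1/6)(1/6)(1/6)(1/6)(1/6) = 0.0001286.
The prior-weighted likelihoods are 1/4 · 0.46266 = 0.11567, 1/4 · 0.13169 = 0.032922, 1/4 · 0.32768 = 0.08192, 1/4 · 0.0001286 = 3.215e-05; these sum to 0.23054.
The posterior is then P(urn A | data) = 0.50172, P(urn B | data) = 0.1428, P(urn C | data) = 0.35534, P(urn D | data) = 0.00013946.
So P(purple next | data) = Σ P(purple next | H) P(H | data) = (6/7)(0.50172) + (2/3)(0.1428) + (4/5)(0.35534) + (1/6)(0.00013946) = 0.80954.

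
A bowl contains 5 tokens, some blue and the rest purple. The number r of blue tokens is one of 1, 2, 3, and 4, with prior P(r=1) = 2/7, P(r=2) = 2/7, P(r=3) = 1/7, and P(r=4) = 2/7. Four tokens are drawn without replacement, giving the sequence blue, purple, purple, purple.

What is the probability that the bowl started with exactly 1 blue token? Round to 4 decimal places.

For each hypothesis, P(data | H) works out to: P(data | r = 1) = (1/5)(4/4)(3/3)(2/2) = 1/5; P(data | r = 2) = (2/5)(3/4)(2/3)(1/2) = 1/10; P(data | r = 3) = (3/5)(2/4)(1/3)(0/2) = 0; P(data | r = 4) = (4/5)(1/4)(0/3) = 0.
The prior-weighted likelihoods are 2/7 · 1/5 = 2/35, 2/7 · 1/10 = 1/35, 1/7 · 0 = 0, 2/7 · 0 = 0; summing to 3/35.
Therefore the posterior P(r = 1 | data) = (2/35) / (3/35) = 2/3.

0.6667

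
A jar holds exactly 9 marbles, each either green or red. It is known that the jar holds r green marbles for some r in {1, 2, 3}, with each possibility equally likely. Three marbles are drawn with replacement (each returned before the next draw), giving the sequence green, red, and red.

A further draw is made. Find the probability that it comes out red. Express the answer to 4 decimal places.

0.7597

Under each hypothesis, the probability of the observed sequence is: P(data | r = 1) = (1/9)(8/9)(8/9) = 0.087791; P(data | r = 2) = (2/9)(7/9)(7/9) = 0.13443; P(data | r = 3) = (3/9)(6/9)(6/9) = 0.14815.
Weighting by the prior gives 1/3 · 0.087791 = 0.029264, 1/3 · 0.13443 = 0.04481, 1/3 · 0.14815 = 0.049383; these sum to 0.12346.
Dividing through by the total gives posterior P(r = 1 | data) = 0.23704, P(r = 2 | data) = 0.36296, P(r = 3 | data) = 0.4.
The predictive probability is P(red next | data) = (8/9)(0.23704) + (7/9)(0.36296) + (2/3)(0.4) = 0.75967.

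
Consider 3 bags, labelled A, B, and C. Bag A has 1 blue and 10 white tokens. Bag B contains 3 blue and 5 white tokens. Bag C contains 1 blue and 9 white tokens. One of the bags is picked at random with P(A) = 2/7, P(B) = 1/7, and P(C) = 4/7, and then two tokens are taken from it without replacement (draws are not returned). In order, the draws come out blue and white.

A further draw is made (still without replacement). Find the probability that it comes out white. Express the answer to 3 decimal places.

0.895

Under each hypothesis, the probability of the observed sequence is: P(data | bag A) = (1/11)(10/10) = 0.090909; P(data | bag B) = (3/8)(5/7) = 0.26786; P(data | bag C) = (1/10)(9/9) = 0.1.
Multiplying each by its prior: 2/7 · 0.090909 = 0.025974, 1/7 · 0.26786 = 0.038265, 4/7 · 0.1 = 0.057143; with total 0.12138.
The posterior is then P(bag A | data) = 0.21399, P(bag B | data) = 0.31525, P(bag C | data) = 0.47077.
The predictive probability is P(white next | data) = (1)(0.21399) + (2/3)(0.31525) + (1)(0.47077) = 0.89492.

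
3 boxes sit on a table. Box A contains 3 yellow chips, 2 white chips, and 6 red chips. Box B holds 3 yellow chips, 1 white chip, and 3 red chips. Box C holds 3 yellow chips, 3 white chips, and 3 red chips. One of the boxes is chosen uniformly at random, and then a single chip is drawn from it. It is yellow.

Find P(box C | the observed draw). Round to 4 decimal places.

0.3222

Compute the likelihood of this draw for each case: P(data | box A) = (3/11) = 3/11; P(data | box B) = (3/7) = 3/7; P(data | box C) = (3/9) = 1/3.
Multiplying each by its prior: 1/3 · 3/11 = 1/11, 1/3 · 3/7 = 1/7, 1/3 · 1/3 = 1/9; with total 239/693.
So P(box C | data) = (1/9) / (239/693) = 77/239.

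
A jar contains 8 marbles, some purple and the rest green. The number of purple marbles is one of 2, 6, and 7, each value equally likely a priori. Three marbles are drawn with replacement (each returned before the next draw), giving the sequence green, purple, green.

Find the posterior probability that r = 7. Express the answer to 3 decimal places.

The likelihood of the observed sequence under each hypothesis: P(data | r = 2) = (6/8)(2/8)(6/8) = 0.14062; P(data | r = 6) = (2/8)(6/8)(2/8) = 0.046875; P(data | r = 7) = (1/8)(7/8)(1/8) = 0.013672.
The prior-weighted likelihoods are 1/3 · 0.14062 = 0.046875, 1/3 · 0.046875 = 0.015625, 1/3 · 0.013672 = 0.0045573; summing to 0.067057.
By Bayes' rule, P(r = 7 | data) = (0.0045573) / (0.067057) = 0.067961.

0.068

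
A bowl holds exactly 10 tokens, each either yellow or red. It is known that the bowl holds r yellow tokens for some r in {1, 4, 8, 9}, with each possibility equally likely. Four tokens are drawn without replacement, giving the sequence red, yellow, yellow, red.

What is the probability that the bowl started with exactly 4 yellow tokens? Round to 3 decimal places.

0.763

For each hypothesis, P(data | H) works out to: P(data | r = 1) = (9/10)(1/9)(0/8) = 0; P(data | r = 4) = (6/10)(4/9)(3/8)(5/7) = 0.071429; P(data | r = 8) = (2/10)(8/9)(7/8)(1/7) = 0.022222; P(data | r = 9) = (1/10)(9/9)(8/8)(0/7) = 0.
Weighting by the prior gives 1/4 · 0 = 0, 1/4 · 0.071429 = 0.017857, 1/4 · 0.022222 = 0.0055556, 1/4 · 0 = 0; these sum to 0.023413.
Therefore the posterior P(r = 4 | data) = (0.017857) / (0.023413) = 0.76271.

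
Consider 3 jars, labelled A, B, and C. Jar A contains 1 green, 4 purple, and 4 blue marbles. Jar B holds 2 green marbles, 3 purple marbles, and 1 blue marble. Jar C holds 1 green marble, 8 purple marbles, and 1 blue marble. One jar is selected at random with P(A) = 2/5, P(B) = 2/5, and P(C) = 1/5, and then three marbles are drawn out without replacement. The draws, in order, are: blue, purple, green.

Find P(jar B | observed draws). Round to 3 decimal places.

Compute the likelihood of the observed sequence for each case: P(data | jar A) = (4/9)(4/8)(1/7) = 2/63; P(data | jar B) = (1/6)(3/5)(2/4) = 1/20; P(data | jar C) = (1/10)(8/9)(1/8) = 1/90.
Weighting by the prior gives 2/5 · 2/63 = 4/315, 2/5 · 1/20 = 1/50, 1/5 · 1/90 = 1/450; with total 11/315.
By Bayes' rule, P(jar B | data) = (1/50) / (11/315) = 63/110.

0.573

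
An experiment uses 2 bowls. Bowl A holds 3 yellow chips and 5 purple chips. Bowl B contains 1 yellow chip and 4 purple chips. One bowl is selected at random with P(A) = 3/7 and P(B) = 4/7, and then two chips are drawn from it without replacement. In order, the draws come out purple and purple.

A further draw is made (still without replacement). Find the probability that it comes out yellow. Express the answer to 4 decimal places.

The likelihood of the observed sequence under each hypothesis: P(data | bowl A) = (5/8)(4/7) = 5/14; P(data | bowl B) = (4/5)(3/4) = 3/5.
Weighting by the prior gives 3/7 · 5/14 = 15/98, 4/7 · 3/5 = 12/35; summing to 243/490.
Normalising, the posterior is P(bowl A | data) = 25/81, P(bowl B | data) = 56/81.
So P(yellow next | data) = Σ P(yellow next | H) P(H | data) = (1/2)(25/81) + (1/3)(56/81) = 187/486.

0.3848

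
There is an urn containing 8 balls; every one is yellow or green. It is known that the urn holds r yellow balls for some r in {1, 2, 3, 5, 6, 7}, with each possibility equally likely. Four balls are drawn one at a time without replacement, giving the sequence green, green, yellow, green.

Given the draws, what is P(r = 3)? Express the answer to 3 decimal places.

Under each hypothesis, the probability of the observed sequence is: P(data | r = 1) = (7/8)(6/7)(1/6)(5/5) = 1/8; P(data | r = 2) = (6/8)(5/7)(2/6)(4/5) = 1/7; P(data | r = 3) = (5/8)(4/7)(3/6)(3/5) = 3/28; P(data | r = 5) = (3/8)(2/7)(5/6)(1/5) = 1/56; P(data | r = 6) = (2/8)(1/7)(6/6)(0/5) = 0; P(data | r = 7) = (1/8)(0/7) = 0.
Weighting by the prior gives 1/6 · 1/8 = 1/48, 1/6 · 1/7 = 1/42, 1/6 · 3/28 = 1/56, 1/6 · 1/56 = 1/336, 1/6 · 0 = 0, 1/6 · 0 = 0; with total 11/168.
Therefore the posterior P(r = 3 | data) = (1/56) / (11/168) = 3/11.

0.273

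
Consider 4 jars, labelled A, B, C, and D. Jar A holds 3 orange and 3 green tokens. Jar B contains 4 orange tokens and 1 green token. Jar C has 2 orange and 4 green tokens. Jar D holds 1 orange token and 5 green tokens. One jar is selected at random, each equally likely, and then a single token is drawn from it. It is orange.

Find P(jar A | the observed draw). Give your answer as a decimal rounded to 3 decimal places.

The likelihood of this draw under each hypothesis: P(data | jar A) = (3/6) = 1/2; P(data | jar B) = (4/5) = 4/5; P(data | jar C) = (2/6) = 1/3; P(data | jar D) = (1/6) = 1/6.
Weighting by the prior gives 1/4 · 1/2 = 1/8, 1/4 · 4/5 = 1/5, 1/4 · 1/3 = 1/12, 1/4 · 1/6 = 1/24; with total 9/20.
Hence P(jar A | data) = (1/8) / (9/20) = 5/18.

0.278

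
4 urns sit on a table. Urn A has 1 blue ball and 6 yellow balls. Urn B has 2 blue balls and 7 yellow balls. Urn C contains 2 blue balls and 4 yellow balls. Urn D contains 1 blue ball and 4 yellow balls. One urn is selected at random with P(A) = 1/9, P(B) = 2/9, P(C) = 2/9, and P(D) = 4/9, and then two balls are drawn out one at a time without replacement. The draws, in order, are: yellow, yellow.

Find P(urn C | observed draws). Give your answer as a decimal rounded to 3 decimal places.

Compute the likelihood of the observed sequence for each case: P(data | urn A) = (6/7)(5/6) = 0.71429; P(data | urn B) = (7/9)(6/8) = 0.58333; P(data | urn C) = (4/6)(3/5) = 0.4; P(data | urn D) = (4/5)(3/4) = 0.6.
The prior-weighted likelihoods are 1/9 · 0.71429 = 0.079365, 2/9 · 0.58333 = 0.12963, 2/9 · 0.4 = 0.088889, 4/9 · 0.6 = 0.26667; summing to 0.56455.
By Bayes' rule, P(urn C | data) = (0.088889) / (0.56455) = 0.15745.

0.157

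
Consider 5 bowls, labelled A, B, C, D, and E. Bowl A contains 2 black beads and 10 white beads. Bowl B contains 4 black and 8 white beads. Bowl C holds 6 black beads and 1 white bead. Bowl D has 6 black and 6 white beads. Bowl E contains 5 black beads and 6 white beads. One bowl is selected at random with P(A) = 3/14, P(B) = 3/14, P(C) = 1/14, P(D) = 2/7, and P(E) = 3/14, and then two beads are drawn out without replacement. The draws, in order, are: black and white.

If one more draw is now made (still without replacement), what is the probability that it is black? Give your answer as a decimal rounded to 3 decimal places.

0.407

The likelihood of the observed sequence under each hypothesis: P(data | bowl A) = (2/12)(10/11) = 0.15152; P(data | bowl B) = (4/12)(8/11) = 0.24242; P(data | bowl C) = (6/7)(1/6) = 0.14286; P(data | bowl D) = (6/12)(6/11) = 0.27273; P(data | bowl E) = (5/11)(6/10) = 0.27273.
The prior-weighted likelihoods are 3/14 · 0.15152 = 0.032468, 3/14 · 0.24242 = 0.051948, 1/14 · 0.14286 = 0.010204, 2/7 · 0.27273 = 0.077922, 3/14 · 0.27273 = 0.058442; these sum to 0.23098.
Dividing through by the total gives posterior P(bowl A | data) = 0.14056, P(bowl B | data) = 0.2249, P(bowl C | data) = 0.044177, P(bowl D | data) = 0.33735, P(bowl E | data) = 0.25301.
The predictive probability is P(black next | data) = (1/10)(0.14056) + (3/10)(0.2249) + (1)(0.044177) + (1/2)(0.33735) + (4/9)(0.25301) = 0.40683.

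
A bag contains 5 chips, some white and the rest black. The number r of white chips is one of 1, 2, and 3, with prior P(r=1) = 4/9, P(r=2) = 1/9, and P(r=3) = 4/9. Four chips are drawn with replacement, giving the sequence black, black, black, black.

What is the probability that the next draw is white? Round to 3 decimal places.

0.236

The likelihood of the observed sequence under each hypothesis: P(data | r = 1) = (4/5)(4/5)(4/5)(4/5) = 0.4096; P(data | r = 2) = (3/5)(3/5)(3/5)(3/5) = 0.1296; P(data | r = 3) = (2/5)(2/5)(2/5)(2/5) = 0.0256.
The prior-weighted likelihoods are 4/9 · 0.4096 = 0.18204, 1/9 · 0.1296 = 0.0144, 4/9 · 0.0256 = 0.011378; these sum to 0.20782.
Dividing through by the total gives posterior P(r = 1 | data) = 0.87596, P(r = 2 | data) = 0.06929, P(r = 3 | data) = 0.054748.
Averaging over the posterior, P(white next | data) = (1/5)(0.87596) + (2/5)(0.06929) + (3/5)(0.054748) = 0.23576.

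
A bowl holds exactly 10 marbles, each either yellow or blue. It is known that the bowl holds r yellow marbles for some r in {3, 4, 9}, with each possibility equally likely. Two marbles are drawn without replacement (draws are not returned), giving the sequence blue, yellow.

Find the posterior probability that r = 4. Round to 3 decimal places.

Under each hypothesis, the probability of the observed sequence is: P(data | r = 3) = (7/10)(3/9) = 7/30; P(data | r = 4) = (6/10)(4/9) = 4/15; P(data | r = 9) = (1/10)(9/9) = 1/10.
The prior-weighted likelihoods are 1/3 · 7/30 = 7/90, 1/3 · 4/15 = 4/45, 1/3 · 1/10 = 1/30; these sum to 1/5.
Therefore the posterior P(r = 4 | data) = (4/45) / (1/5) = 4/9.

0.444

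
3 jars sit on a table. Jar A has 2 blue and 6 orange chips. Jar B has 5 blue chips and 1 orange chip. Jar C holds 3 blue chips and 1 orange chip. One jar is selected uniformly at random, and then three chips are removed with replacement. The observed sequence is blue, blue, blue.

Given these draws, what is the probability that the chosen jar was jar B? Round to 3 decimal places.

0.569

For each hypothesis, P(data | H) works out to: P(data | jar A) = (2/8)(2/8)(2/8) = 0.015625; P(data | jar B) = (5/6)(5/6)(5/6) = 0.5787; P(data | jar C) = (3/4)(3/4)(3/4) = 0.42188.
The prior-weighted likelihoods are 1/3 · 0.015625 = 0.0052083, 1/3 · 0.5787 = 0.1929, 1/3 · 0.42188 = 0.14062; with total 0.33873.
Therefore the posterior P(jar B | data) = (0.1929) / (0.33873) = 0.56948.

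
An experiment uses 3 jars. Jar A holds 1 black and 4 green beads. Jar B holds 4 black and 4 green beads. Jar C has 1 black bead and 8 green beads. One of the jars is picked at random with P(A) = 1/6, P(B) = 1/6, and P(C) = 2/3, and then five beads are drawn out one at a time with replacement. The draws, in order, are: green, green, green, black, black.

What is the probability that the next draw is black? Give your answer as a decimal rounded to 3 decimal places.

0.273

Under each hypothesis, the probability of the observed sequence is: P(data | jar A) = (4/5)(4/5)(4/5)(1/5)(1/5) = 0.02048; P(data | jar B) = (4/8)(4/8)(4/8)(4/8)(4/8) = 0.03125; P(data | jar C) = (8/9)(8/9)(8/9)(1/9)(1/9) = 0.0086708.
The prior-weighted likelihoods are 1/6 · 0.02048 = 0.0034133, 1/6 · 0.03125 = 0.0052083, 2/3 · 0.0086708 = 0.0057805; with total 0.014402.
The posterior is then P(jar A | data) = 0.237, P(jar B | data) = 0.36164, P(jar C | data) = 0.40136.
Averaging over the posterior, P(black next | data) = (1/5)(0.237) + (1/2)(0.36164) + (1/9)(0.40136) = 0.27281.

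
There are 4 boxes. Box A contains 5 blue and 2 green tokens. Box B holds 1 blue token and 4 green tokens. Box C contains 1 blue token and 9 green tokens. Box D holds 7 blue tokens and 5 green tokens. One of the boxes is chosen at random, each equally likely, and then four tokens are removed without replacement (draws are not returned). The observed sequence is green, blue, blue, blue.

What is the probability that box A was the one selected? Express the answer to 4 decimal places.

0.6178

The likelihood of the observed sequence under each hypothesis: P(data | box A) = (2/7)(5/6)(4/5)(3/4) = 0.14286; P(data | box B) = (4/5)(1/4)(0/3) = 0; P(data | box C) = (9/10)(1/9)(0/8) = 0; P(data | box D) = (5/12)(7/11)(6/10)(5/9) = 0.088384.
Weighting by the prior gives 1/4 · 0.14286 = 0.035714, 1/4 · 0 = 0, 1/4 · 0 = 0, 1/4 · 0.088384 = 0.022096; with total 0.05781.
By Bayes' rule, P(box A | data) = (0.035714) / (0.05781) = 0.61778.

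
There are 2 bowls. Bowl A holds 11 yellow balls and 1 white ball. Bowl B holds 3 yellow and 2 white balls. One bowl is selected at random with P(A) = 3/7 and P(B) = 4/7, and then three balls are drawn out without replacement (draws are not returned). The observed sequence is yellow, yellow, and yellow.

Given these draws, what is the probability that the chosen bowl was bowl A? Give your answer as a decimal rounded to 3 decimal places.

For each hypothesis, P(data | H) works out to: P(data | bowl A) = (11/12)(10/11)(9/10) = 3/4; P(data | bowl B) = (3/5)(2/4)(1/3) = 1/10.
The prior-weighted likelihoods are 3/7 · 3/4 = 9/28, 4/7 · 1/10 = 2/35; these sum to 53/140.
So P(bowl A | data) = (9/28) / (53/140) = 45/53.

0.849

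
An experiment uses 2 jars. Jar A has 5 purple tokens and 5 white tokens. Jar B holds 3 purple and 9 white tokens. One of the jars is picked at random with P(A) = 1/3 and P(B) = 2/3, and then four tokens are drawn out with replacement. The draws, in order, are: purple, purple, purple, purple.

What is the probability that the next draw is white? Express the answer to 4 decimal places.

0.5278

Compute the likelihood of the observed sequence for each case: P(data | jar A) = (5/10)(5/10)(5/10)(5/10) = 1/16; P(data | jar B) = (3/12)(3/12)(3/12)(3/12) = 1/256.
Weighting by the prior gives 1/3 · 1/16 = 1/48, 2/3 · 1/256 = 1/384; these sum to 3/128.
The posterior is then P(jar A | data) = 8/9, P(jar B | data) = 1/9.
The predictive probability is P(white next | data) = (1/2)(8/9) + (3/4)(1/9) = 19/36.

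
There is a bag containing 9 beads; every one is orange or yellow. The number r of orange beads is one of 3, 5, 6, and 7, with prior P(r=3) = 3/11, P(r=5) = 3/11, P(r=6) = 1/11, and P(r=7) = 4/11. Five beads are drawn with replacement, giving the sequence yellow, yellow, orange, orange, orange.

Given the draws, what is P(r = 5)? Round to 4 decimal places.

The likelihood of the observed sequence under each hypothesis: P(data | r = 3) = (6/9)(6/9)(3/9)(3/9)(3/9) = 0.016461; P(data | r = 5) = (4/9)(4/9)(5/9)(5/9)(5/9) = 0.03387; P(data | r = 6) = (3/9)(3/9)(6/9)(6/9)(6/9) = 0.032922; P(data | r = 7) = (2/9)(2/9)(7/9)(7/9)(7/9) = 0.023235.
The prior-weighted likelihoods are 3/11 · 0.016461 = 0.0044893, 3/11 · 0.03387 = 0.0092373, 1/11 · 0.032922 = 0.0029929, 4/11 · 0.023235 = 0.0084491; with total 0.025169.
So P(r = 5 | data) = (0.0092373) / (0.025169) = 0.36702.

0.3670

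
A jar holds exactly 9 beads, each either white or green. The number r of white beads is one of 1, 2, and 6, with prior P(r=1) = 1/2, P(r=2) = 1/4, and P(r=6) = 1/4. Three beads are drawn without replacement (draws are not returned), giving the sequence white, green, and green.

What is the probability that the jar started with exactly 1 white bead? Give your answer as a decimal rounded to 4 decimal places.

The likelihood of the observed sequence under each hypothesis: P(data | r = 1) = (1/9)(8/8)(7/7) = 1/9; P(data | r = 2) = (2/9)(7/8)(6/7) = 1/6; P(data | r = 6) = (6/9)(3/8)(2/7) = 1/14.
Multiplying each by its prior: 1/2 · 1/9 = 1/18, 1/4 · 1/6 = 1/24, 1/4 · 1/14 = 1/56; these sum to 29/252.
By Bayes' rule, P(r = 1 | data) = (1/18) / (29/252) = 14/29.

0.4828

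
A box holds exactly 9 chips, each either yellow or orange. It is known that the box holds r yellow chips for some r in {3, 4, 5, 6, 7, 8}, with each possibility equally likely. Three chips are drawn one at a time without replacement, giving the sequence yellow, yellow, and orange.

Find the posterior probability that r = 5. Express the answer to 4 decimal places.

0.1970

Compute the likelihood of the observed sequence for each case: P(data | r = 3) = (3/9)(2/8)(6/7) = 1/14; P(data | r = 4) = (4/9)(3/8)(5/7) = 5/42; P(data | r = 5) = (5/9)(4/8)(4/7) = 10/63; P(data | r = 6) = (6/9)(5/8)(3/7) = 5/28; P(data | r = 7) = (7/9)(6/8)(2/7) = 1/6; P(data | r = 8) = (8/9)(7/8)(1/7) = 1/9.
Weighting by the prior gives 1/6 · 1/14 = 1/84, 1/6 · 5/42 = 5/252, 1/6 · 10/63 = 5/189, 1/6 · 5/28 = 5/168, 1/6 · 1/6 = 1/36, 1/6 · 1/9 = 1/54; these sum to 29/216.
So P(r = 5 | data) = (5/189) / (29/216) = 40/203.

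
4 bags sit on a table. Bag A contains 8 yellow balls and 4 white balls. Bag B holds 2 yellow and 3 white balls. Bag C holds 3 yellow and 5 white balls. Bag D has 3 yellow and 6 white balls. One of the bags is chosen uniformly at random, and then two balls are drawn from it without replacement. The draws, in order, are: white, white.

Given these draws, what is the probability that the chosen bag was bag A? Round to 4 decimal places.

0.0781

The likelihood of the observed sequence under each hypothesis: P(data | bag A) = (4/12)(3/11) = 0.090909; P(data | bag B) = (3/5)(2/4) = 0.3; P(data | bag C) = (5/8)(4/7) = 0.35714; P(data | bag D) = (6/9)(5/8) = 0.41667.
Weighting by the prior gives 1/4 · 0.090909 = 0.022727, 1/4 · 0.3 = 0.075, 1/4 · 0.35714 = 0.089286, 1/4 · 0.41667 = 0.10417; these sum to 0.29118.
By Bayes' rule, P(bag A | data) = (0.022727) / (0.29118) = 0.078052.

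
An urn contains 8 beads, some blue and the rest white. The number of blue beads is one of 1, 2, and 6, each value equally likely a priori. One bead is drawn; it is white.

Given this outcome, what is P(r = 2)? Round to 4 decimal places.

0.4000

For each hypothesis, P(data | H) works out to: P(data | r = 1) = (7/8) = 7/8; P(data | r = 2) = (6/8) = 3/4; P(data | r = 6) = (2/8) = 1/4.
The prior-weighted likelihoods are 1/3 · 7/8 = 7/24, 1/3 · 3/4 = 1/4, 1/3 · 1/4 = 1/12; these sum to 5/8.
So P(r = 2 | data) = (1/4) / (5/8) = 2/5.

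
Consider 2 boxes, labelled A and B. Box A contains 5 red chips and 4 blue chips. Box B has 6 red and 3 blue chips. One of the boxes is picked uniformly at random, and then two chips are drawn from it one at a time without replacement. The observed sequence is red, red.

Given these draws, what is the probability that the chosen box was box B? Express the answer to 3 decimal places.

For each hypothesis, P(data | H) works out to: P(data | box A) = (5/9)(4/8) = 5/18; P(data | box B) = (6/9)(5/8) = 5/12.
The prior-weighted likelihoods are 1/2 · 5/18 = 5/36, 1/2 · 5/12 = 5/24; summing to 25/72.
By Bayes' rule, P(box B | data) = (5/24) / (25/72) = 3/5.

0.600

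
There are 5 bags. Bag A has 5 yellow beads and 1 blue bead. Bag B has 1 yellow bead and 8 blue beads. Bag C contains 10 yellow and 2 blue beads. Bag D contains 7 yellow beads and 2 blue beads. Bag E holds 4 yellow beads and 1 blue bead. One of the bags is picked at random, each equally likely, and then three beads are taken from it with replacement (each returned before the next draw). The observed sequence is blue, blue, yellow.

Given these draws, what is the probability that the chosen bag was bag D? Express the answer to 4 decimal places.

0.1878

Compute the likelihood of the observed sequence for each case: P(data | bag A) = (1/6)(1/6)(5/6) = 0.023148; P(data | bag B) = (8/9)(8/9)(1/9) = 0.087791; P(data | bag C) = (2/12)(2/12)(10/12) = 0.023148; P(data | bag D) = (2/9)(2/9)(7/9) = 0.038409; P(data | bag E) = (1/5)(1/5)(4/5) = 0.032.
Multiplying each by its prior: 1/5 · 0.023148 = 0.0046296, 1/5 · 0.087791 = 0.017558, 1/5 · 0.023148 = 0.0046296, 1/5 · 0.038409 = 0.0076818, 1/5 · 0.032 = 0.0064; these sum to 0.040899.
Therefore the posterior P(bag D | data) = (0.0076818) / (0.040899) = 0.18782.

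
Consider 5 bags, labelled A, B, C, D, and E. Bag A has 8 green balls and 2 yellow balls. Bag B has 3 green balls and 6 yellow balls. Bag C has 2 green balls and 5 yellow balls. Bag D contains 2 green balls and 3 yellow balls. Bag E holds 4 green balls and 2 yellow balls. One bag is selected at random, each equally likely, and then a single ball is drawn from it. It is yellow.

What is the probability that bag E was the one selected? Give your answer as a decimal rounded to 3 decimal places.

0.133

Under each hypothesis, the probability of this draw is: P(data | bag A) = (2/10) = 1/5; P(data | bag B) = (6/9) = 2/3; P(data | bag C) = (5/7) = 5/7; P(data | bag D) = (3/5) = 3/5; P(data | bag E) = (2/6) = 1/3.
The prior-weighted likelihoods are 1/5 · 1/5 = 1/25, 1/5 · 2/3 = 2/15, 1/5 · 5/7 = 1/7, 1/5 · 3/5 = 3/25, 1/5 · 1/3 = 1/15; summing to 88/175.
By Bayes' rule, P(bag E | data) = (1/15) / (88/175) = 35/264.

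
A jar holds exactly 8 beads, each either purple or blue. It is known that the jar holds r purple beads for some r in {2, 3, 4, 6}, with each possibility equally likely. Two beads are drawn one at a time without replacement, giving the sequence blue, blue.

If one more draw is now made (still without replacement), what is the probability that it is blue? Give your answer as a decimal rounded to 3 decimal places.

0.531

Compute the likelihood of the observed sequence for each case: P(data | r = 2) = (6/8)(5/7) = 15/28; P(data | r = 3) = (5/8)(4/7) = 5/14; P(data | r = 4) = (4/8)(3/7) = 3/14; P(data | r = 6) = (2/8)(1/7) = 1/28.
Multiplying each by its prior: 1/4 · 15/28 = 15/112, 1/4 · 5/14 = 5/56, 1/4 · 3/14 = 3/56, 1/4 · 1/28 = 1/112; summing to 2/7.
Normalising, the posterior is P(r = 2 | data) = 15/32, P(r = 3 | data) = 5/16, P(r = 4 | data) = 3/16, P(r = 6 | data) = 1/32.
The predictive probability is P(blue next | data) = (2/3)(15/32) + (1/2)(5/16) + (1/3)(3/16) + (0)(1/32) = 17/32.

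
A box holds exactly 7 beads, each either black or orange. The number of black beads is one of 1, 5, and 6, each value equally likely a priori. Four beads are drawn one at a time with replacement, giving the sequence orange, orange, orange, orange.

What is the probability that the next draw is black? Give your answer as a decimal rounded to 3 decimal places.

Compute the likelihood of the observed sequence for each case: P(data | r = 1) = (6/7)(6/7)(6/7)(6/7) = 0.53978; P(data | r = 5) = (2/7)(2/7)(2/7)(2/7) = 0.0066639; P(data | r = 6) = (1/7)(1/7)(1/7)(1/7) = 0.00041649.
Multiplying each by its prior: 1/3 · 0.53978 = 0.17993, 1/3 · 0.0066639 = 0.0022213, 1/3 · 0.00041649 = 0.00013883; summing to 0.18229.
Dividing through by the total gives posterior P(r = 1 | data) = 0.98705, P(r = 5 | data) = 0.012186, P(r = 6 | data) = 0.00076161.
So P(black next | data) = Σ P(black next | H) P(H | data) = (1/7)(0.98705) + (5/7)(0.012186) + (6/7)(0.00076161) = 0.15036.

0.150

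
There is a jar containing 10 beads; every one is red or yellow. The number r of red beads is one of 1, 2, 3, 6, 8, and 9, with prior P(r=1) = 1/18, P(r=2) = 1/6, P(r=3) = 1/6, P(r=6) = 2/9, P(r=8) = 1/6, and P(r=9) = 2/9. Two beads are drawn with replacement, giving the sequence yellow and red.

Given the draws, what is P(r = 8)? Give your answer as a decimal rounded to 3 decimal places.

For each hypothesis, P(data | H) works out to: P(data | r = 1) = (9/10)(1/10) = 9/100; P(data | r = 2) = (8/10)(2/10) = 4/25; P(data | r = 3) = (7/10)(3/10) = 21/100; P(data | r = 6) = (4/10)(6/10) = 6/25; P(data | r = 8) = (2/10)(8/10) = 4/25; P(data | r = 9) = (1/10)(9/10) = 9/100.
Weighting by the prior gives 1/18 · 9/100 = 1/200, 1/6 · 4/25 = 2/75, 1/6 · 21/100 = 7/200, 2/9 · 6/25 = 4/75, 1/6 · 4/25 = 2/75, 2/9 · 9/100 = 1/50; summing to 1/6.
Therefore the posterior P(r = 8 | data) = (2/75) / (1/6) = 4/25.

0.160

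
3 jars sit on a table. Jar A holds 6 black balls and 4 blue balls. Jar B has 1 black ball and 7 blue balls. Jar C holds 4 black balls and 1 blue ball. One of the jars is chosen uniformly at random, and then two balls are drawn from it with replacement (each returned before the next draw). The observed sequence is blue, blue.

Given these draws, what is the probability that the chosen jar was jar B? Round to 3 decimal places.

0.793

For each hypothesis, P(data | H) works out to: P(data | jar A) = (4/10)(4/10) = 4/25; P(data | jar B) = (7/8)(7/8) = 49/64; P(data | jar C) = (1/5)(1/5) = 1/25.
The prior-weighted likelihoods are 1/3 · 4/25 = 4/75, 1/3 · 49/64 = 49/192, 1/3 · 1/25 = 1/75; these sum to 103/320.
So P(jar B | data) = (49/192) / (103/320) = 245/309.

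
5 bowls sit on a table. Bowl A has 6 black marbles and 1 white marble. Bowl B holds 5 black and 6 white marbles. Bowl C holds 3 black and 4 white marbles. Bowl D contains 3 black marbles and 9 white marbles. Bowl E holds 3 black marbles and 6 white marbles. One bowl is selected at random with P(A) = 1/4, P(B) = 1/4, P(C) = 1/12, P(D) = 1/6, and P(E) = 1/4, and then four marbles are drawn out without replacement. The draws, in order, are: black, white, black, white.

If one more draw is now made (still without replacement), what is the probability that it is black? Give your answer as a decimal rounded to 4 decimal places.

0.3026

Under each hypothesis, the probability of the observed sequence is: P(data | bowl A) = (6/7)(1/6)(5/5)(0/4) = 0; P(data | bowl B) = (5/11)(6/10)(4/9)(5/8) = 0.075758; P(data | bowl C) = (3/7)(4/6)(2/5)(3/4) = 0.085714; P(data | bowl D) = (3/12)(9/11)(2/10)(8/9) = 0.036364; P(data | bowl E) = (3/9)(6/8)(2/7)(5/6) = 0.059524.
The prior-weighted likelihoods are 1/4 · 0 = 0, 1/4 · 0.075758 = 0.018939, 1/12 · 0.085714 = 0.0071429, 1/6 · 0.036364 = 0.0060606, 1/4 · 0.059524 = 0.014881; these sum to 0.047024.
Normalising, the posterior is P(bowl A | data) = 0, P(bowl B | data) = 0.40276, P(bowl C | data) = 0.1519, P(bowl D | data) = 0.12888, P(bowl E | data) = 0.31646.
Averaging over the posterior, P(black next | data) = (3/7)(0.40276) + (1/3)(0.1519) + (1/8)(0.12888) + (1/5)(0.31646) = 0.30265.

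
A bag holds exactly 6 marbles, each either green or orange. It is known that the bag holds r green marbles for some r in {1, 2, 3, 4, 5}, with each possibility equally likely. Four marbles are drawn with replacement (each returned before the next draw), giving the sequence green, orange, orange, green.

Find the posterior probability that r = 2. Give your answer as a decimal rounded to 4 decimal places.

0.2471

Compute the likelihood of the observed sequence for each case: P(data | r = 1) = (1/6)(5/6)(5/6)(1/6) = 0.01929; P(data | r = 2) = (2/6)(4/6)(4/6)(2/6) = 0.049383; P(data | r = 3) = (3/6)(3/6)(3/6)(3/6) = 0.0625; P(data | r = 4) = (4/6)(2/6)(2/6)(4/6) = 0.049383; P(data | r = 5) = (5/6)(1/6)(1/6)(5/6) = 0.01929.
Multiplying each by its prior: 1/5 · 0.01929 = 0.003858, 1/5 · 0.049383 = 0.0098765, 1/5 · 0.0625 = 0.0125, 1/5 · 0.049383 = 0.0098765, 1/5 · 0.01929 = 0.003858; summing to 0.039969.
By Bayes' rule, P(r = 2 | data) = (0.0098765) / (0.039969) = 0.2471.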